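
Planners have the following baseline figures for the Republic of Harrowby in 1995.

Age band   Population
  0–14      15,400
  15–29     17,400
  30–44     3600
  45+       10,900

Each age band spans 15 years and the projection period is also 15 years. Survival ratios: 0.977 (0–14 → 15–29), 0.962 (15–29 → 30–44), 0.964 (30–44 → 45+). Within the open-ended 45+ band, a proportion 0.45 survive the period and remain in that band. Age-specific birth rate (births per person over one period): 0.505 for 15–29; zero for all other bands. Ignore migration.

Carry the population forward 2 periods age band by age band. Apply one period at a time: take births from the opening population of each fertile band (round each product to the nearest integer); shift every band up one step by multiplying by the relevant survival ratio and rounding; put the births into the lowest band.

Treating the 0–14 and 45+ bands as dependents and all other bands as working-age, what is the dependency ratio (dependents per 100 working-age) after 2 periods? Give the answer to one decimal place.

119.3

(Bands numbered youngest = 1 to oldest = 4.)
[period 1]
Births: 17400 * 0.505 = 8787
Band 2: 15400 * 0.977 = 15046
Band 3: 17400 * 0.962 = 16739
Band 4: 3600 * 0.964 + 10900 * 0.45 = 3470 + 4905 = 8375
→ [8787, 15046, 16739, 8375]
[period 2]
Births: 15046 * 0.505 = 7598
Band 2: 8787 * 0.977 = 8585
Band 3: 15046 * 0.962 = 14474
Band 4: 16739 * 0.964 + 8375 * 0.45 = 16136 + 3769 = 19905
→ [7598, 8585, 14474, 19905]
Dependents (band 0–14 + band 45+) = 7598 + 19905 = 27503; working-age = 23059; ratio = 27503/23059 × 100 = 119.3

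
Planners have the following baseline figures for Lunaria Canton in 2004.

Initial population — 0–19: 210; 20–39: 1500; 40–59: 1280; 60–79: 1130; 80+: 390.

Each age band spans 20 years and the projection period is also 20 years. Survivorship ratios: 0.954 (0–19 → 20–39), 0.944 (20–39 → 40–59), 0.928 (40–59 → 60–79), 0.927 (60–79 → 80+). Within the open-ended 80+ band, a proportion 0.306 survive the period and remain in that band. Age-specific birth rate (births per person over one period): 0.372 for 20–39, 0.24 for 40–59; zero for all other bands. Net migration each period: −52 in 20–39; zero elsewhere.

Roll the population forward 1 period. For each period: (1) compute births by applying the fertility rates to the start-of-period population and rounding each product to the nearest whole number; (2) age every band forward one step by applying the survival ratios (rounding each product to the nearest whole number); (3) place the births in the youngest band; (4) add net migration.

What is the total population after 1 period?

4784

(Bands numbered youngest = 1 to oldest = 5.)
Period 1.
Births: 1500 × 0.372 = 558 ; 1280 × 0.24 = 307 → 865
Band 2: 210 × 0.954 = 200
Band 3: 1500 × 0.944 = 1416
Band 4: 1280 × 0.928 = 1188
Band 5: 1130 × 0.927 + 390 × 0.306 = 1048 + 119 = 1167
Net migration: Band 2 − 52 → 148
Giving 865 / 148 / 1416 / 1188 / 1167.
Total after period 1: 865 + 148 + 1416 + 1188 + 1167 = 4784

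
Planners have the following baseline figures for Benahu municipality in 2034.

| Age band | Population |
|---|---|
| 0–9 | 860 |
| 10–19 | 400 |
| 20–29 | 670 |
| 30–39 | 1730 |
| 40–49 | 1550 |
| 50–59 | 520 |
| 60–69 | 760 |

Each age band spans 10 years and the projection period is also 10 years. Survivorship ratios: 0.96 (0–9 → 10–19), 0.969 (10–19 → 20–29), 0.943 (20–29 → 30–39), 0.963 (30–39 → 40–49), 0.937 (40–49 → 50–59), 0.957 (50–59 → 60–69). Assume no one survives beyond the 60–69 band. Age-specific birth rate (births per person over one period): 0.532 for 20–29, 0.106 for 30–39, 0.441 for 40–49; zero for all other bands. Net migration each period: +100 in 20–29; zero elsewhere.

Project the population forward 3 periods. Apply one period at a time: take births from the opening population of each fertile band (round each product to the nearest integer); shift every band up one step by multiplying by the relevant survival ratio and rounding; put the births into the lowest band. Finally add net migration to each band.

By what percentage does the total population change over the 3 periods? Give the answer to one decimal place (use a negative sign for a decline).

Period 1:
Births: 670 × 0.532 = 356, 1730 × 0.106 = 183, 1550 × 0.441 = 684 — total 1223
10–19: 860 × 0.96 = 826
20–29: 400 × 0.969 = 388
30–39: 670 × 0.943 = 632
40–49: 1730 × 0.963 = 1666
50–59: 1550 × 0.937 = 1452
60–69: 520 × 0.957 = 498
Net migration: 20–29 + 100 → 488
Giving 1223 / 826 / 488 / 632 / 1666 / 1452 / 498.
Period 2:
Births: 488 × 0.532 = 260, 632 × 0.106 = 67, 1666 × 0.441 = 735 — total 1062
10–19: 1223 × 0.96 = 1174
20–29: 826 × 0.969 = 800
30–39: 488 × 0.943 = 460
40–49: 632 × 0.963 = 609
50–59: 1666 × 0.937 = 1561
60–69: 1452 × 0.957 = 1390
Net migration: 20–29 + 100 → 900
Giving 1062 / 1174 / 900 / 460 / 609 / 1561 / 1390.
Period 3:
Births: 900 × 0.532 = 479, 460 × 0.106 = 49, 609 × 0.441 = 269 — total 797
10–19: 1062 × 0.96 = 1020
20–29: 1174 × 0.969 = 1138
30–39: 900 × 0.943 = 849
40–49: 460 × 0.963 = 443
50–59: 609 × 0.937 = 571
60–69: 1561 × 0.957 = 1494
Net migration: 20–29 + 100 → 1238
Giving 797 / 1020 / 1238 / 849 / 443 / 571 / 1494.
Total: 6490 → 6412; change = -78; percentage change = -1.2%

-1.2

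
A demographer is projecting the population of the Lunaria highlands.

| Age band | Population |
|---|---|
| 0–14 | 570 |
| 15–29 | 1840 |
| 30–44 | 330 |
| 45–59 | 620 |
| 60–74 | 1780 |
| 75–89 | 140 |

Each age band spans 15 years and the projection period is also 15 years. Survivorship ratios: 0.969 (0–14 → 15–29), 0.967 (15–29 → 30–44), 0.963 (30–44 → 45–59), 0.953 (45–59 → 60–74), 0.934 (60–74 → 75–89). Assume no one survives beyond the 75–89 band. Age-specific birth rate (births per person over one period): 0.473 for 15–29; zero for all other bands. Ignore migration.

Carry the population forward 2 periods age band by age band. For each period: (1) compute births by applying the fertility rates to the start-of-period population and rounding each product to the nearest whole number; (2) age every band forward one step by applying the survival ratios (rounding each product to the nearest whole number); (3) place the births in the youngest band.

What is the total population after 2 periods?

Period 1.
Births: 1840 × 0.473 = 870
15–29: 570 × 0.969 = 552
30–44: 1840 × 0.967 = 1779
45–59: 330 × 0.963 = 318
60–74: 620 × 0.953 = 591
75–89: 1780 × 0.934 = 1663
→ [870, 552, 1779, 318, 591, 1663]
Period 2.
Births: 552 × 0.473 = 261
15–29: 870 × 0.969 = 843
30–44: 552 × 0.967 = 534
45–59: 1779 × 0.963 = 1713
60–74: 318 × 0.953 = 303
75–89: 591 × 0.934 = 552
→ [261, 843, 534, 1713, 303, 552]
Total after period 2: 261 + 843 + 534 + 1713 + 303 + 552 = 4206

4206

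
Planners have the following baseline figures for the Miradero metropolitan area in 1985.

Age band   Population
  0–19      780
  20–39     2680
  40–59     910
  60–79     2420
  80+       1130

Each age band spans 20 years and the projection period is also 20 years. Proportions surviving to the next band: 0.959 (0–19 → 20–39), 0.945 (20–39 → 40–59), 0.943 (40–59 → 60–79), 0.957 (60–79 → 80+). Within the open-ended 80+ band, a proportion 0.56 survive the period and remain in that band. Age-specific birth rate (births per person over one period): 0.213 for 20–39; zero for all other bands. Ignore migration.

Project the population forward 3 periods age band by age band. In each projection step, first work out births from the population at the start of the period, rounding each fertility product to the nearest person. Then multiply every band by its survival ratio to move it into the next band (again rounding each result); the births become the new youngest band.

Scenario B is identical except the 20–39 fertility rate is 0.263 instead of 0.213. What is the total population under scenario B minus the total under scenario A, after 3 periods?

Period 1.
Births: 2680 * 0.213 = 571
20–39: 780 * 0.959 = 748
40–59: 2680 * 0.945 = 2533
60–79: 910 * 0.943 = 858
80+: 2420 * 0.957 + 1130 * 0.56 = 2316 + 633 = 2949
End of period: [571, 748, 2533, 858, 2949]
Period 2.
Births: 748 * 0.213 = 159
20–39: 571 * 0.959 = 548
40–59: 748 * 0.945 = 707
60–79: 2533 * 0.943 = 2389
80+: 858 * 0.957 + 2949 * 0.56 = 821 + 1651 = 2472
End of period: [159, 548, 707, 2389, 2472]
Period 3.
Births: 548 * 0.213 = 117
20–39: 159 * 0.959 = 152
40–59: 548 * 0.945 = 518
60–79: 707 * 0.943 = 667
80+: 2389 * 0.957 + 2472 * 0.56 = 2286 + 1384 = 3670
End of period: [117, 152, 518, 667, 3670]
Scenario A total after 3 periods: 5124
Scenario B projection —
Period 1.
Births: 2680 * 0.263 = 705
20–39: 780 * 0.959 = 748
40–59: 2680 * 0.945 = 2533
60–79: 910 * 0.943 = 858
80+: 2420 * 0.957 + 1130 * 0.56 = 2316 + 633 = 2949
End of period: [705, 748, 2533, 858, 2949]
Period 2.
Births: 748 * 0.263 = 197
20–39: 705 * 0.959 = 676
40–59: 748 * 0.945 = 707
60–79: 2533 * 0.943 = 2389
80+: 858 * 0.957 + 2949 * 0.56 = 821 + 1651 = 2472
End of period: [197, 676, 707, 2389, 2472]
Period 3.
Births: 676 * 0.263 = 178
20–39: 197 * 0.959 = 189
40–59: 676 * 0.945 = 639
60–79: 707 * 0.943 = 667
80+: 2389 * 0.957 + 2472 * 0.56 = 2286 + 1384 = 3670
End of period: [178, 189, 639, 667, 3670]
Scenario B total after 3 periods: 5343
Difference B − A = 5343 − 5124 = 219

219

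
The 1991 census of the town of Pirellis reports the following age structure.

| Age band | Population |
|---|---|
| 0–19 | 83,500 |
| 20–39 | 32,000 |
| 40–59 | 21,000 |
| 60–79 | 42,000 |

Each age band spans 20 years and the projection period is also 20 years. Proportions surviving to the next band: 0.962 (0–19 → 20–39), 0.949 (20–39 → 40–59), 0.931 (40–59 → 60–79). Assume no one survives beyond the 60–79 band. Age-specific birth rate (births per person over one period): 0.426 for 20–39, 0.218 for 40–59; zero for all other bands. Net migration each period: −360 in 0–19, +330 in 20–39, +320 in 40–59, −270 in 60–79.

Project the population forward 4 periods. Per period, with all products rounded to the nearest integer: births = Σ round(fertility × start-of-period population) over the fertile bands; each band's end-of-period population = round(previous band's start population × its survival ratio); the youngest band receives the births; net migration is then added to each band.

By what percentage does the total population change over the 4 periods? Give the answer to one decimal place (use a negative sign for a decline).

-45.8

Let group 1 be 0–19 through group 4 = 60–79.
— Period 1 —
Births: 32000 × 0.426 = 13632 ; 21000 × 0.218 = 4578 ⇒ total 18210
Group 2: 83500 × 0.962 = 80327
Group 3: 32000 × 0.949 = 30368
Group 4: 21000 × 0.931 = 19551
Net migration: Group 1 − 360 → 17850; Group 2 + 330 → 80657; Group 3 + 320 → 30688; Group 4 − 270 → 19281
End of period: [17850, 80657, 30688, 19281]
— Period 2 —
Births: 80657 × 0.426 = 34360 ; 30688 × 0.218 = 6690 ⇒ total 41050
Group 2: 17850 × 0.962 = 17172
Group 3: 80657 × 0.949 = 76543
Group 4: 30688 × 0.931 = 28571
Net migration: Group 1 − 360 → 40690; Group 2 + 330 → 17502; Group 3 + 320 → 76863; Group 4 − 270 → 28301
End of period: [40690, 17502, 76863, 28301]
— Period 3 —
Births: 17502 × 0.426 = 7456 ; 76863 × 0.218 = 16756 ⇒ total 24212
Group 2: 40690 × 0.962 = 39144
Group 3: 17502 × 0.949 = 16609
Group 4: 76863 × 0.931 = 71559
Net migration: Group 1 − 360 → 23852; Group 2 + 330 → 39474; Group 3 + 320 → 16929; Group 4 − 270 → 71289
End of period: [23852, 39474, 16929, 71289]
— Period 4 —
Births: 39474 × 0.426 = 16816 ; 16929 × 0.218 = 3691 ⇒ total 20507
Group 2: 23852 × 0.962 = 22946
Group 3: 39474 × 0.949 = 37461
Group 4: 16929 × 0.931 = 15761
Net migration: Group 1 − 360 → 20147; Group 2 + 330 → 23276; Group 3 + 320 → 37781; Group 4 − 270 → 15491
End of period: [20147, 23276, 37781, 15491]
Total: 178500 → 96695; change = -81805; percentage change = -45.8%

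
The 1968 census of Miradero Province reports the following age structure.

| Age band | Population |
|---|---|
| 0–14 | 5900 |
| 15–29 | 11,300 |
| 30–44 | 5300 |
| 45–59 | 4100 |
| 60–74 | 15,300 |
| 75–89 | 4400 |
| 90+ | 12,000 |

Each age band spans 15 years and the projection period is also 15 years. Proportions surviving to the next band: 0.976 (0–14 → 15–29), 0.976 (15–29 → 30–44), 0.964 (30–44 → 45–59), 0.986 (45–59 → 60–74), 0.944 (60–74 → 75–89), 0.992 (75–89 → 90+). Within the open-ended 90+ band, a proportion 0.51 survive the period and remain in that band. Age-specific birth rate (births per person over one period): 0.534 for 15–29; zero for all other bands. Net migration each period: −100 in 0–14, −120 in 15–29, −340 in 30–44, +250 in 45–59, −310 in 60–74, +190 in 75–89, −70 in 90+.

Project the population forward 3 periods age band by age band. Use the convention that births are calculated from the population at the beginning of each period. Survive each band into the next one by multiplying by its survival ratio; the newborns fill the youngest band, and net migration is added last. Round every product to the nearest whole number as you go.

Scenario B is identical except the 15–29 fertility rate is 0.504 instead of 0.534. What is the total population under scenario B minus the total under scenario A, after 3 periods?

[period 1]
Births: 11300 * 0.534 = 6034
15–29: 5900 * 0.976 = 5758
30–44: 11300 * 0.976 = 11029
45–59: 5300 * 0.964 = 5109
60–74: 4100 * 0.986 = 4043
75–89: 15300 * 0.944 = 14443
90+: 4400 * 0.992 + 12000 * 0.51 = 4365 + 6120 = 10485
Net migration: 0–14 − 100 → 5934; 15–29 − 120 → 5638; 30–44 − 340 → 10689; 45–59 + 250 → 5359; 60–74 − 310 → 3733; 75–89 + 190 → 14633; 90+ − 70 → 10415
→ [5934, 5638, 10689, 5359, 3733, 14633, 10415]
[period 2]
Births: 5638 * 0.534 = 3011
15–29: 5934 * 0.976 = 5792
30–44: 5638 * 0.976 = 5503
45–59: 10689 * 0.964 = 10304
60–74: 5359 * 0.986 = 5284
75–89: 3733 * 0.944 = 3524
90+: 14633 * 0.992 + 10415 * 0.51 = 14516 + 5312 = 19828
Net migration: 0–14 − 100 → 2911; 15–29 − 120 → 5672; 30–44 − 340 → 5163; 45–59 + 250 → 10554; 60–74 − 310 → 4974; 75–89 + 190 → 3714; 90+ − 70 → 19758
→ [2911, 5672, 5163, 10554, 4974, 3714, 19758]
[period 3]
Births: 5672 * 0.534 = 3029
15–29: 2911 * 0.976 = 2841
30–44: 5672 * 0.976 = 5536
45–59: 5163 * 0.964 = 4977
60–74: 10554 * 0.986 = 10406
75–89: 4974 * 0.944 = 4695
90+: 3714 * 0.992 + 19758 * 0.51 = 3684 + 10077 = 13761
Net migration: 0–14 − 100 → 2929; 15–29 − 120 → 2721; 30–44 − 340 → 5196; 45–59 + 250 → 5227; 60–74 − 310 → 10096; 75–89 + 190 → 4885; 90+ − 70 → 13691
→ [2929, 2721, 5196, 5227, 10096, 4885, 13691]
Scenario A total after 3 periods: 44745
Scenario B projection —
[period 1]
Births: 11300 * 0.504 = 5695
15–29: 5900 * 0.976 = 5758
30–44: 11300 * 0.976 = 11029
45–59: 5300 * 0.964 = 5109
60–74: 4100 * 0.986 = 4043
75–89: 15300 * 0.944 = 14443
90+: 4400 * 0.992 + 12000 * 0.51 = 4365 + 6120 = 10485
Net migration: 0–14 − 100 → 5595; 15–29 − 120 → 5638; 30–44 − 340 → 10689; 45–59 + 250 → 5359; 60–74 − 310 → 3733; 75–89 + 190 → 14633; 90+ − 70 → 10415
→ [5595, 5638, 10689, 5359, 3733, 14633, 10415]
[period 2]
Births: 5638 * 0.504 = 2842
15–29: 5595 * 0.976 = 5461
30–44: 5638 * 0.976 = 5503
45–59: 10689 * 0.964 = 10304
60–74: 5359 * 0.986 = 5284
75–89: 3733 * 0.944 = 3524
90+: 14633 * 0.992 + 10415 * 0.51 = 14516 + 5312 = 19828
Net migration: 0–14 − 100 → 2742; 15–29 − 120 → 5341; 30–44 − 340 → 5163; 45–59 + 250 → 10554; 60–74 − 310 → 4974; 75–89 + 190 → 3714; 90+ − 70 → 19758
→ [2742, 5341, 5163, 10554, 4974, 3714, 19758]
[period 3]
Births: 5341 * 0.504 = 2692
15–29: 2742 * 0.976 = 2676
30–44: 5341 * 0.976 = 5213
45–59: 5163 * 0.964 = 4977
60–74: 10554 * 0.986 = 10406
75–89: 4974 * 0.944 = 4695
90+: 3714 * 0.992 + 19758 * 0.51 = 3684 + 10077 = 13761
Net migration: 0–14 − 100 → 2592; 15–29 − 120 → 2556; 30–44 − 340 → 4873; 45–59 + 250 → 5227; 60–74 − 310 → 10096; 75–89 + 190 → 4885; 90+ − 70 → 13691
→ [2592, 2556, 4873, 5227, 10096, 4885, 13691]
Scenario B total after 3 periods: 43920
Difference B − A = 43920 − 44745 = -825

-825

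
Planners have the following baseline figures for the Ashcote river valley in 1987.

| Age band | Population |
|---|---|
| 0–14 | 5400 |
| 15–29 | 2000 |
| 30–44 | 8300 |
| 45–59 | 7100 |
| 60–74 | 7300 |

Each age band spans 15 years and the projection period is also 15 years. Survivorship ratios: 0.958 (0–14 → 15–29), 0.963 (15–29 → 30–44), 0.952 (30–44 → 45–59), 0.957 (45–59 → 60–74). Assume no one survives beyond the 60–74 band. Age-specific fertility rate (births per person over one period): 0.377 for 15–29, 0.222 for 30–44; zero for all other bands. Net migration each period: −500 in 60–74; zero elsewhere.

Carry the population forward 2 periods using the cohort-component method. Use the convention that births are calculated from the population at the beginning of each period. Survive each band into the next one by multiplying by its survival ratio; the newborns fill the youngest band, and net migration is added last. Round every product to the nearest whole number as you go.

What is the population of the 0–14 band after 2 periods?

(Groups numbered youngest = 1 to oldest = 5.)
After projecting period 1:
Births: 2000 × 0.377 = 754, 8300 × 0.222 = 1843 ⇒ total 2597
Group 2: 5400 × 0.958 = 5173
Group 3: 2000 × 0.963 = 1926
Group 4: 8300 × 0.952 = 7902
Group 5: 7100 × 0.957 = 6795
Net migration: Group 5 − 500 → 6295
Giving 2597 / 5173 / 1926 / 7902 / 6295.
After projecting period 2:
Births: 5173 × 0.377 = 1950, 1926 × 0.222 = 428 ⇒ total 2378
Group 2: 2597 × 0.958 = 2488
Group 3: 5173 × 0.963 = 4982
Group 4: 1926 × 0.952 = 1834
Group 5: 7902 × 0.957 = 7562
Net migration: Group 5 − 500 → 7062
Giving 2378 / 2488 / 4982 / 1834 / 7062.

2378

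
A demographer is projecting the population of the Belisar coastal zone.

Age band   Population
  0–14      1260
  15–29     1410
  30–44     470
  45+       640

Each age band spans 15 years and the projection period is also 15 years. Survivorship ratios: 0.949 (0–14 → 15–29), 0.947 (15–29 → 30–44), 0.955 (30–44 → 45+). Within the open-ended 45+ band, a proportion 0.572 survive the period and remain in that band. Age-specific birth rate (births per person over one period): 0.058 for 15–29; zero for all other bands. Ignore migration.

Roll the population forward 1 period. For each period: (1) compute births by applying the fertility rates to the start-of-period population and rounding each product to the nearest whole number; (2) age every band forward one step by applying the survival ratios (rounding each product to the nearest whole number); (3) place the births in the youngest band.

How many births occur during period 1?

82

(Groups numbered youngest = 1 to oldest = 4.)
Period 1.
Births: 1410 × 0.058 = 82
Group 2: 1260 × 0.949 = 1196
Group 3: 1410 × 0.947 = 1335
Group 4: 470 × 0.955 + 640 × 0.572 = 449 + 366 = 815
→ [82, 1196, 1335, 815]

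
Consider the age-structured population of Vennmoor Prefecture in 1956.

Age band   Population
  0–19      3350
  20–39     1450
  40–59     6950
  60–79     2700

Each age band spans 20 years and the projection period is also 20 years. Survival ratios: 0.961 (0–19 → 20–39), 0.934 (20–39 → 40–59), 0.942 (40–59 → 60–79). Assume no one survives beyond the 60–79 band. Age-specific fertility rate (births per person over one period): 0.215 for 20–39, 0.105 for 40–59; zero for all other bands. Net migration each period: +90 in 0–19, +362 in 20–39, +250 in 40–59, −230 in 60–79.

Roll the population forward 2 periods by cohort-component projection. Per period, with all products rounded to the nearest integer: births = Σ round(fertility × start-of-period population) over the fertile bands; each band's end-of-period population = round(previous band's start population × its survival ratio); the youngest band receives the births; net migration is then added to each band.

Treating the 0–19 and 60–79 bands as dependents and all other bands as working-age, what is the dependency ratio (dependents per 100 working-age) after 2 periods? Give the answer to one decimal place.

45.8

(Bands numbered youngest = 1 to oldest = 4.)
— Period 1 —
Births: 1450 × 0.215 = 312, 6950 × 0.105 = 730 → total 1042
Band 2: 3350 × 0.961 = 3219
Band 3: 1450 × 0.934 = 1354
Band 4: 6950 × 0.942 = 6547
Net migration: Band 1 + 90 → 1132; Band 2 + 362 → 3581; Band 3 + 250 → 1604; Band 4 − 230 → 6317
Population now: 0–19=1132, 20–39=3581, 40–59=1604, 60–79=6317
— Period 2 —
Births: 3581 × 0.215 = 770, 1604 × 0.105 = 168 → total 938
Band 2: 1132 × 0.961 = 1088
Band 3: 3581 × 0.934 = 3345
Band 4: 1604 × 0.942 = 1511
Net migration: Band 1 + 90 → 1028; Band 2 + 362 → 1450; Band 3 + 250 → 3595; Band 4 − 230 → 1281
Population now: 0–19=1028, 20–39=1450, 40–59=3595, 60–79=1281
Dependents (band 0–19 + band 60–79) = 1028 + 1281 = 2309; working-age = 5045; ratio = 2309/5045 × 100 = 45.8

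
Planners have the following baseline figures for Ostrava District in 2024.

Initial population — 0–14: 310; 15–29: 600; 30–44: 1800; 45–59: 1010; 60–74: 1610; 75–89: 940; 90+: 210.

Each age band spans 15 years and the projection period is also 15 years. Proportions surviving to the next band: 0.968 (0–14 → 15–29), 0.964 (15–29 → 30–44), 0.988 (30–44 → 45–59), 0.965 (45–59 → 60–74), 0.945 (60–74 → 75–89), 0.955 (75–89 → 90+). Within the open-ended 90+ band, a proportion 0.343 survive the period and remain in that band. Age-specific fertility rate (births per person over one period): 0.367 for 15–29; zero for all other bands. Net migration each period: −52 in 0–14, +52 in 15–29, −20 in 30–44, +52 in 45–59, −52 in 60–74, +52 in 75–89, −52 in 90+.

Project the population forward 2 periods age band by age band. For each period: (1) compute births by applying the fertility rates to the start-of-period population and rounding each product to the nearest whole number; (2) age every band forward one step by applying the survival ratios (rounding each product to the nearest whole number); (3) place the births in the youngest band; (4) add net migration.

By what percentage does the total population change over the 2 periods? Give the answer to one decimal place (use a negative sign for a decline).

Let band 1 be 0–14 through band 7 = 90+.
— Period 1 —
Births: 600 × 0.367 = 220
Band 2: 310 × 0.968 = 300
Band 3: 600 × 0.964 = 578
Band 4: 1800 × 0.988 = 1778
Band 5: 1010 × 0.965 = 975
Band 6: 1610 × 0.945 = 1521
Band 7: 940 × 0.955 + 210 × 0.343 = 898 + 72 = 970
Net migration: Band 1 − 52 → 168; Band 2 + 52 → 352; Band 3 − 20 → 558; Band 4 + 52 → 1830; Band 5 − 52 → 923; Band 6 + 52 → 1573; Band 7 − 52 → 918
End of period: [168, 352, 558, 1830, 923, 1573, 918]
— Period 2 —
Births: 352 × 0.367 = 129
Band 2: 168 × 0.968 = 163
Band 3: 352 × 0.964 = 339
Band 4: 558 × 0.988 = 551
Band 5: 1830 × 0.965 = 1766
Band 6: 923 × 0.945 = 872
Band 7: 1573 × 0.955 + 918 × 0.343 = 1502 + 315 = 1817
Net migration: Band 1 − 52 → 77; Band 2 + 52 → 215; Band 3 − 20 → 319; Band 4 + 52 → 603; Band 5 − 52 → 1714; Band 6 + 52 → 924; Band 7 − 52 → 1765
End of period: [77, 215, 319, 603, 1714, 924, 1765]
Total: 6480 → 5617; change = -863; percentage change = -13.3%

-13.3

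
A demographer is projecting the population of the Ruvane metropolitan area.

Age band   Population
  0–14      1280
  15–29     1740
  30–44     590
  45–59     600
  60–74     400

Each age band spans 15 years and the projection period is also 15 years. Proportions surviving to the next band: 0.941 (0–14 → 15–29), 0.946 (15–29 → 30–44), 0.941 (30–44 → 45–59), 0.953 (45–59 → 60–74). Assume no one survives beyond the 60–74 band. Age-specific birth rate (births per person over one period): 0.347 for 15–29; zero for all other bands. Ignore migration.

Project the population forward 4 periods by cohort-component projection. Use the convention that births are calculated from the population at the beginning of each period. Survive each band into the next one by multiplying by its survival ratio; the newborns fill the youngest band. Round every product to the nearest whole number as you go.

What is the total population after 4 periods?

Let group 1 be 0–14 through group 5 = 60–74.
After projecting period 1:
Births: 1740 × 0.347 = 604
Group 2: 1280 × 0.941 = 1204
Group 3: 1740 × 0.946 = 1646
Group 4: 590 × 0.941 = 555
Group 5: 600 × 0.953 = 572
Giving 604 / 1204 / 1646 / 555 / 572.
After projecting period 2:
Births: 1204 × 0.347 = 418
Group 2: 604 × 0.941 = 568
Group 3: 1204 × 0.946 = 1139
Group 4: 1646 × 0.941 = 1549
Group 5: 555 × 0.953 = 529
Giving 418 / 568 / 1139 / 1549 / 529.
After projecting period 3:
Births: 568 × 0.347 = 197
Group 2: 418 × 0.941 = 393
Group 3: 568 × 0.946 = 537
Group 4: 1139 × 0.941 = 1072
Group 5: 1549 × 0.953 = 1476
Giving 197 / 393 / 537 / 1072 / 1476.
After projecting period 4:
Births: 393 × 0.347 = 136
Group 2: 197 × 0.941 = 185
Group 3: 393 × 0.946 = 372
Group 4: 537 × 0.941 = 505
Group 5: 1072 × 0.953 = 1022
Giving 136 / 185 / 372 / 505 / 1022.
Total after period 4: 136 + 185 + 372 + 505 + 1022 = 2220

2220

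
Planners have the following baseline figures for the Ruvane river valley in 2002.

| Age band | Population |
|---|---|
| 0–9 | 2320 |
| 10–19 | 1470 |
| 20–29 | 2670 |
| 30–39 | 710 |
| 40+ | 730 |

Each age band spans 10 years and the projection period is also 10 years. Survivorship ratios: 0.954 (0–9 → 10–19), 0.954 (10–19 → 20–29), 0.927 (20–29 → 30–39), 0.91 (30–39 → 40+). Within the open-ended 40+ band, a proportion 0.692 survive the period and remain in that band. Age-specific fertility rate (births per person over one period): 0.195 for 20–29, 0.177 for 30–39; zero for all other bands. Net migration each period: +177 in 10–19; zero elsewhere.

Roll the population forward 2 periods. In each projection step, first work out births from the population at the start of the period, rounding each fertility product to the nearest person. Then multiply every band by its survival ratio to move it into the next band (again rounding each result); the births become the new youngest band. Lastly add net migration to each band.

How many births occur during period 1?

[period 1]
Births: 2670 * 0.195 = 521 ; 710 * 0.177 = 126 ⇒ total 647
10–19: 2320 * 0.954 = 2213
20–29: 1470 * 0.954 = 1402
30–39: 2670 * 0.927 = 2475
40+: 710 * 0.91 + 730 * 0.692 = 646 + 505 = 1151
Net migration: 10–19 + 177 → 2390
End of period: [647, 2390, 1402, 2475, 1151]

647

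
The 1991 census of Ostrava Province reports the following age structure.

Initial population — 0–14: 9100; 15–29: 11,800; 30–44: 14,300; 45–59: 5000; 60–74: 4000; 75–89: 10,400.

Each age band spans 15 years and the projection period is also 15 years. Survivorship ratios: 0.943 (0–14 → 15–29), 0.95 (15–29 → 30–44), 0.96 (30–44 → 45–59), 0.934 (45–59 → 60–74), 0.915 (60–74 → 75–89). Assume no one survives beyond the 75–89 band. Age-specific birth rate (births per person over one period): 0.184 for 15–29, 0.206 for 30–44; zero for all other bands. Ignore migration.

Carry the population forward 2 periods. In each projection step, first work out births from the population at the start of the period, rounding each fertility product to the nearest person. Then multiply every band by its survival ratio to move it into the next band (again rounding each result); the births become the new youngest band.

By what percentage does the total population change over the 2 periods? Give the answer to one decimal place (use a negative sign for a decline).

-18.1

Numbering the groups 1..6 from youngest to oldest:
— Period 1 —
Births: 11800 × 0.184 = 2171, 14300 × 0.206 = 2946 → 5117
Group 2: 9100 × 0.943 = 8581
Group 3: 11800 × 0.95 = 11210
Group 4: 14300 × 0.96 = 13728
Group 5: 5000 × 0.934 = 4670
Group 6: 4000 × 0.915 = 3660
Population now: 0–14=5117, 15–29=8581, 30–44=11210, 45–59=13728, 60–74=4670, 75–89=3660
— Period 2 —
Births: 8581 × 0.184 = 1579, 11210 × 0.206 = 2309 → 3888
Group 2: 5117 × 0.943 = 4825
Group 3: 8581 × 0.95 = 8152
Group 4: 11210 × 0.96 = 10762
Group 5: 13728 × 0.934 = 12822
Group 6: 4670 × 0.915 = 4273
Population now: 0–14=3888, 15–29=4825, 30–44=8152, 45–59=10762, 60–74=12822, 75–89=4273
Total: 54600 → 44722; change = -9878; percentage change = -18.1%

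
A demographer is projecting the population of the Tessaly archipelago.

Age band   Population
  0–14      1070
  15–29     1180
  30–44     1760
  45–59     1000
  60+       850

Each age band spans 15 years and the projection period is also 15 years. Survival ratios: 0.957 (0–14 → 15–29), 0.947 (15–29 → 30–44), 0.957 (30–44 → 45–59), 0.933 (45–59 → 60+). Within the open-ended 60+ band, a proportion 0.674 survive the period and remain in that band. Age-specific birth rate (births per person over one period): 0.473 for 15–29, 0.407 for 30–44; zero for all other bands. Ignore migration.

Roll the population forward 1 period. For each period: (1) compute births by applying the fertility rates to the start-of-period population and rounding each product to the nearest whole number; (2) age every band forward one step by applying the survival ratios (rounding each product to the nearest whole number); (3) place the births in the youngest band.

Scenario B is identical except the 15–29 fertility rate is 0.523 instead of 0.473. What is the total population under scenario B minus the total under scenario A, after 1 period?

[period 1]
Births: 1180 × 0.473 = 558  |  1760 × 0.407 = 716 → 1274
15–29: 1070 × 0.957 = 1024
30–44: 1180 × 0.947 = 1117
45–59: 1760 × 0.957 = 1684
60+: 1000 × 0.933 + 850 × 0.674 = 933 + 573 = 1506
End of period: [1274, 1024, 1117, 1684, 1506]
Scenario A total after 1 period: 6605
Scenario B projection —
[period 1]
Births: 1180 × 0.523 = 617  |  1760 × 0.407 = 716 → 1333
15–29: 1070 × 0.957 = 1024
30–44: 1180 × 0.947 = 1117
45–59: 1760 × 0.957 = 1684
60+: 1000 × 0.933 + 850 × 0.674 = 933 + 573 = 1506
End of period: [1333, 1024, 1117, 1684, 1506]
Scenario B total after 1 period: 6664
Difference B − A = 6664 − 6605 = 59

59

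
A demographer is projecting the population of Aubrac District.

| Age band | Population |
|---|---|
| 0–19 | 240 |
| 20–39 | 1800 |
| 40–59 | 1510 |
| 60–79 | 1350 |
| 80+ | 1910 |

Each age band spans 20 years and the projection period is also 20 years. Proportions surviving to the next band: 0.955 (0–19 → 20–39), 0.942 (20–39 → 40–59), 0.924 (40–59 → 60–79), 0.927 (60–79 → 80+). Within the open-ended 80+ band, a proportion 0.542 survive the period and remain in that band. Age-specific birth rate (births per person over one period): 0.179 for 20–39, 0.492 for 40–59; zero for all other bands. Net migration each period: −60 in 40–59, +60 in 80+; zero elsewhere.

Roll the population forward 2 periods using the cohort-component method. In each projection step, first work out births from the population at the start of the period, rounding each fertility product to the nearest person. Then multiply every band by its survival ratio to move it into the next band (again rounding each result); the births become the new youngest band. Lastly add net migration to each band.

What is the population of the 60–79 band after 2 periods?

Numbering the groups 1..5 from youngest to oldest:
After projecting period 1:
Births: 1800 × 0.179 = 322 ; 1510 × 0.492 = 743 — total 1065
Group 2: 240 × 0.955 = 229
Group 3: 1800 × 0.942 = 1696
Group 4: 1510 × 0.924 = 1395
Group 5: 1350 × 0.927 + 1910 × 0.542 = 1251 + 1035 = 2286
Net migration: Group 3 − 60 → 1636; Group 5 + 60 → 2346
Giving 1065 / 229 / 1636 / 1395 / 2346.
After projecting period 2:
Births: 229 × 0.179 = 41 ; 1636 × 0.492 = 805 — total 846
Group 2: 1065 × 0.955 = 1017
Group 3: 229 × 0.942 = 216
Group 4: 1636 × 0.924 = 1512
Group 5: 1395 × 0.927 + 2346 × 0.542 = 1293 + 1272 = 2565
Net migration: Group 3 − 60 → 156; Group 5 + 60 → 2625
Giving 846 / 1017 / 156 / 1512 / 2625.

1512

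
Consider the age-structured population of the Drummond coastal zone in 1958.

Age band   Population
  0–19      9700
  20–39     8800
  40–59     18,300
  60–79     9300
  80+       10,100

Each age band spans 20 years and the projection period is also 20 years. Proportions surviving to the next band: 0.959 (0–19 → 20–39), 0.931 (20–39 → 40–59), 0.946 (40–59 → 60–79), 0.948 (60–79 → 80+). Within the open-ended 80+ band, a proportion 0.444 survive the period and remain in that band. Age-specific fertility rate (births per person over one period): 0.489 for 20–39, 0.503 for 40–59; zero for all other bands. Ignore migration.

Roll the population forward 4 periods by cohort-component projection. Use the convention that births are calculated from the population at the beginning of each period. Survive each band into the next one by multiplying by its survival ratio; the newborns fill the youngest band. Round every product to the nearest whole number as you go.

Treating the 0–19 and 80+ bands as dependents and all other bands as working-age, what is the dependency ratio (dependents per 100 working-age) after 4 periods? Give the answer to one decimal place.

86.9

Period 1.
Births: 8800 × 0.489 = 4303, 18300 × 0.503 = 9205 ⇒ total 13508
20–39: 9700 × 0.959 = 9302
40–59: 8800 × 0.931 = 8193
60–79: 18300 × 0.946 = 17312
80+: 9300 × 0.948 + 10100 × 0.444 = 8816 + 4484 = 13300
End of period: [13508, 9302, 8193, 17312, 13300]
Period 2.
Births: 9302 × 0.489 = 4549, 8193 × 0.503 = 4121 ⇒ total 8670
20–39: 13508 × 0.959 = 12954
40–59: 9302 × 0.931 = 8660
60–79: 8193 × 0.946 = 7751
80+: 17312 × 0.948 + 13300 × 0.444 = 16412 + 5905 = 22317
End of period: [8670, 12954, 8660, 7751, 22317]
Period 3.
Births: 12954 × 0.489 = 6335, 8660 × 0.503 = 4356 ⇒ total 10691
20–39: 8670 × 0.959 = 8315
40–59: 12954 × 0.931 = 12060
60–79: 8660 × 0.946 = 8192
80+: 7751 × 0.948 + 22317 × 0.444 = 7348 + 9909 = 17257
End of period: [10691, 8315, 12060, 8192, 17257]
Period 4.
Births: 8315 × 0.489 = 4066, 12060 × 0.503 = 6066 ⇒ total 10132
20–39: 10691 × 0.959 = 10253
40–59: 8315 × 0.931 = 7741
60–79: 12060 × 0.946 = 11409
80+: 8192 × 0.948 + 17257 × 0.444 = 7766 + 7662 = 15428
End of period: [10132, 10253, 7741, 11409, 15428]
Dependents (band 0–19 + band 80+) = 10132 + 15428 = 25560; working-age = 29403; ratio = 25560/29403 × 100 = 86.9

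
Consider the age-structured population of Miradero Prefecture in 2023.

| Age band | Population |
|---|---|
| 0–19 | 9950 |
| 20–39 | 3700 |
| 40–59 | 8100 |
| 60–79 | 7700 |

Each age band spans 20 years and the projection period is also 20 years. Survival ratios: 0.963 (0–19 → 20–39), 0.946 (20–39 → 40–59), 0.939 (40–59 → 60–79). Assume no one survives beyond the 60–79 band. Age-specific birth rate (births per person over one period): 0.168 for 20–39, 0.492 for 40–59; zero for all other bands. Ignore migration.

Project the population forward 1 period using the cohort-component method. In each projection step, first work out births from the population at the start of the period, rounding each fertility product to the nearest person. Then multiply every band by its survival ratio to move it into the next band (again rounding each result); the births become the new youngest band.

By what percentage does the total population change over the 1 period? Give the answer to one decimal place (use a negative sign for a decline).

(Groups numbered youngest = 1 to oldest = 4.)
[period 1]
Births: 3700 × 0.168 = 622, 8100 × 0.492 = 3985 — total 4607
Group 2: 9950 × 0.963 = 9582
Group 3: 3700 × 0.946 = 3500
Group 4: 8100 × 0.939 = 7606
→ [4607, 9582, 3500, 7606]
Total: 29450 → 25295; change = -4155; percentage change = -14.1%

-14.1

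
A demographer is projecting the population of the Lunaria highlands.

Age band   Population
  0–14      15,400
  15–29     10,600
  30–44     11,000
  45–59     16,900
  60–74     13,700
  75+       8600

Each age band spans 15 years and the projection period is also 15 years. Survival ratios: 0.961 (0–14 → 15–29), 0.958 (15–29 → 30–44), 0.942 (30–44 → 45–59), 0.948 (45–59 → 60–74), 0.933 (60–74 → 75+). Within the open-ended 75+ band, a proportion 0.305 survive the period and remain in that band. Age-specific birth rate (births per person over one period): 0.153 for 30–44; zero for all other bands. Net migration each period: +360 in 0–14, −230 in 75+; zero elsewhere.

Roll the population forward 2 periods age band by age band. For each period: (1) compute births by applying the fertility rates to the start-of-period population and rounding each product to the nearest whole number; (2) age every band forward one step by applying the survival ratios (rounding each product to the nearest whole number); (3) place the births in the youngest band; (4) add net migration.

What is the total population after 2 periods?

After projecting period 1:
Births: 11000 × 0.153 = 1683
15–29: 15400 × 0.961 = 14799
30–44: 10600 × 0.958 = 10155
45–59: 11000 × 0.942 = 10362
60–74: 16900 × 0.948 = 16021
75+: 13700 × 0.933 + 8600 × 0.305 = 12782 + 2623 = 15405
Net migration: 0–14 + 360 → 2043; 75+ − 230 → 15175
Giving 2043 / 14799 / 10155 / 10362 / 16021 / 15175.
After projecting period 2:
Births: 10155 × 0.153 = 1554
15–29: 2043 × 0.961 = 1963
30–44: 14799 × 0.958 = 14177
45–59: 10155 × 0.942 = 9566
60–74: 10362 × 0.948 = 9823
75+: 16021 × 0.933 + 15175 × 0.305 = 14948 + 4628 = 19576
Net migration: 0–14 + 360 → 1914; 75+ − 230 → 19346
Giving 1914 / 1963 / 14177 / 9566 / 9823 / 19346.
Total after period 2: 1914 + 1963 + 14177 + 9566 + 9823 + 19346 = 56789

56789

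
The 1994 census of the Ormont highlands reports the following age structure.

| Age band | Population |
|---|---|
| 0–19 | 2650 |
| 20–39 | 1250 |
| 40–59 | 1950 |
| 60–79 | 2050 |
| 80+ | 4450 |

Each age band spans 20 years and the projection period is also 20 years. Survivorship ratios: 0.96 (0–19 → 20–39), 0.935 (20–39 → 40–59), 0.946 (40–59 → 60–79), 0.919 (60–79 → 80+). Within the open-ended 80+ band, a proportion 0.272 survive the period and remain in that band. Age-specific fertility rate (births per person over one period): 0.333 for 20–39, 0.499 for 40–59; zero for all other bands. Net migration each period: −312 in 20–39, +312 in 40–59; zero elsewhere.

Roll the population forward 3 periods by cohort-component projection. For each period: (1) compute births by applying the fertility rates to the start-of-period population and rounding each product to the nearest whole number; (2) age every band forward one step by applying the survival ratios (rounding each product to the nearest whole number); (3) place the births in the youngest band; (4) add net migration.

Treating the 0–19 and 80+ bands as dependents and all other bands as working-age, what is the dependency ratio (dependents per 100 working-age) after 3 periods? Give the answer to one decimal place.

75.6

— Period 1 —
Births: 1250 × 0.333 = 416 ; 1950 × 0.499 = 973 — total 1389
20–39: 2650 × 0.96 = 2544
40–59: 1250 × 0.935 = 1169
60–79: 1950 × 0.946 = 1845
80+: 2050 × 0.919 + 4450 × 0.272 = 1884 + 1210 = 3094
Net migration: 20–39 − 312 → 2232; 40–59 + 312 → 1481
Giving 1389 / 2232 / 1481 / 1845 / 3094.
— Period 2 —
Births: 2232 × 0.333 = 743 ; 1481 × 0.499 = 739 — total 1482
20–39: 1389 × 0.96 = 1333
40–59: 2232 × 0.935 = 2087
60–79: 1481 × 0.946 = 1401
80+: 1845 × 0.919 + 3094 × 0.272 = 1696 + 842 = 2538
Net migration: 20–39 − 312 → 1021; 40–59 + 312 → 2399
Giving 1482 / 1021 / 2399 / 1401 / 2538.
— Period 3 —
Births: 1021 × 0.333 = 340 ; 2399 × 0.499 = 1197 — total 1537
20–39: 1482 × 0.96 = 1423
40–59: 1021 × 0.935 = 955
60–79: 2399 × 0.946 = 2269
80+: 1401 × 0.919 + 2538 × 0.272 = 1288 + 690 = 1978
Net migration: 20–39 − 312 → 1111; 40–59 + 312 → 1267
Giving 1537 / 1111 / 1267 / 2269 / 1978.
Dependents (band 0–19 + band 80+) = 1537 + 1978 = 3515; working-age = 4647; ratio = 3515/4647 × 100 = 75.6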